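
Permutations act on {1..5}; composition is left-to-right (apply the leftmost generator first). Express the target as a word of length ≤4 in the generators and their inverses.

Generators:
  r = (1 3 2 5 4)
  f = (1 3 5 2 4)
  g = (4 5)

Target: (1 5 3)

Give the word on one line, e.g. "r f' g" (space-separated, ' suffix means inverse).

g f g' f

  after g: (4 5)
  after f: (1 3 5)(2 4)
  after g': (1 3 4 2 5)
  after f: (1 5 3)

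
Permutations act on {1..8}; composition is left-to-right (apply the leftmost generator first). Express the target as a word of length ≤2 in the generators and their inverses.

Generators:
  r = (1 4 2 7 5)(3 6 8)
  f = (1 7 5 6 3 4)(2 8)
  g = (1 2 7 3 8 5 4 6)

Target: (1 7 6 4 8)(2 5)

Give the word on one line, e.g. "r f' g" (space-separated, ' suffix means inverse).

  after g: (1 2 7 3 8 5 4 6)
  after r: (1 7 6 4 8)(2 5)

g r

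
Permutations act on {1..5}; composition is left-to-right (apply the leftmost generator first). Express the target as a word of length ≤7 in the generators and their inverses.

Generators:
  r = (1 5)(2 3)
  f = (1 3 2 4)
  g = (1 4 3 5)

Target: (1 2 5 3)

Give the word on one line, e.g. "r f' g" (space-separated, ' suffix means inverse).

  after r: (1 5)(2 3)
  after g: (2 5 4 3)
  after g: (1 4 5 3 2)
  after r: (1 4)(2 5)
  after f': (1 2 5 3)

r g g r f'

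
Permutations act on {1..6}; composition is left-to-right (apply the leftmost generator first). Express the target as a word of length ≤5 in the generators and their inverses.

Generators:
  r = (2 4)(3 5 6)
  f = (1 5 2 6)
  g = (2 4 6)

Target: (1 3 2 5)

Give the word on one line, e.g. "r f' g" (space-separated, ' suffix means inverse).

  after f: (1 5 2 6)
  after g': (1 5 6)(2 4)
  after r': (1 3 6)
  after f': (1 3 2 5)

f g' r' f'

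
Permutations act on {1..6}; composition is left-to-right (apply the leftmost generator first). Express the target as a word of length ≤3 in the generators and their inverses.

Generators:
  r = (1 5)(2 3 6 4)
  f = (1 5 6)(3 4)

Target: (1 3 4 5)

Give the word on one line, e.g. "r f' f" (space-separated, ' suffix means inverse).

  after r': (1 5)(2 4 6 3)
  after f: (1 6 4)(2 3)
  after r': (1 3 4 5)

r' f r'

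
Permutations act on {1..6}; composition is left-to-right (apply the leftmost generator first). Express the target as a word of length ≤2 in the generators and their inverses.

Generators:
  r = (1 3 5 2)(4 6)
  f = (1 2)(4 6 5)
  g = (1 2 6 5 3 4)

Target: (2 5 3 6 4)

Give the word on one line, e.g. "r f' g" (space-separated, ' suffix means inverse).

  after g: (1 2 6 5 3 4)
  after f: (2 5 3 6 4)

g f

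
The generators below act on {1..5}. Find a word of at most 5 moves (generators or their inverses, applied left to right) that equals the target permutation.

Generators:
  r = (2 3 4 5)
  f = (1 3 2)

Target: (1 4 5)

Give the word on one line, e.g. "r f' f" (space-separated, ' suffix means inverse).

r' r' f' r r

  after r': (2 5 4 3)
  after r': (2 4)(3 5)
  after f': (1 2 4 3 5)
  after r: (1 3 2 5)
  after r: (1 4 5)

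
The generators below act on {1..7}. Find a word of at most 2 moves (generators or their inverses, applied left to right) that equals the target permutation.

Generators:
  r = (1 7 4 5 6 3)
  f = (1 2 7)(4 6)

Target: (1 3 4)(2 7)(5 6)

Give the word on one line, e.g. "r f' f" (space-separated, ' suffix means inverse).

r' f

  after r': (1 3 6 5 4 7)
  after f: (1 3 4)(2 7)(5 6)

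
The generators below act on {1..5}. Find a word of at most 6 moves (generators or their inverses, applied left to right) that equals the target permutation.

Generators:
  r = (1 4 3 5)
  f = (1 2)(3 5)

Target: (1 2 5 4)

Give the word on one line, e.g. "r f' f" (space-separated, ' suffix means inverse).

f' r' f' f'

  after f': (1 2)(3 5)
  after r': (1 2 5 4)
  after f': (2 3 5 4)
  after f': (1 2 5 4)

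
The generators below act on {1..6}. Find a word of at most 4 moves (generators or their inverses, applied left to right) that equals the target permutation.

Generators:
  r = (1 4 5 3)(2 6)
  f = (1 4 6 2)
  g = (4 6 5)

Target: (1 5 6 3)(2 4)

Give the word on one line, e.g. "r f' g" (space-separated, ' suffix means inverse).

g r g'

  after g: (4 6 5)
  after r: (1 4 2 6 3)
  after g': (1 5 6 3)(2 4)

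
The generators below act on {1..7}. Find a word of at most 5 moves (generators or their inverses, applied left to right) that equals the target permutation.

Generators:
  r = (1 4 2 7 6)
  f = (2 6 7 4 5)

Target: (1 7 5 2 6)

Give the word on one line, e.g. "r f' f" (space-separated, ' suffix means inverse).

r' f r' f f

  after r': (1 6 7 2 4)
  after f: (1 7 6 4)(2 5)
  after r': (1 2 5 4 6)
  after f: (1 6)(4 7)
  after f: (1 7 5 2 6)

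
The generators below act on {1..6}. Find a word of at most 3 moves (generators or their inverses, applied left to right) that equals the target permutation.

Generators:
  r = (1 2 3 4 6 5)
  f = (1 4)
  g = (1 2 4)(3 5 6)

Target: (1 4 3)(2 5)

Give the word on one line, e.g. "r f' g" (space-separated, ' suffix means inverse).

r g' g'

  after r: (1 2 3 4 6 5)
  after g': (2 6 3)(4 5)
  after g': (1 4 3)(2 5)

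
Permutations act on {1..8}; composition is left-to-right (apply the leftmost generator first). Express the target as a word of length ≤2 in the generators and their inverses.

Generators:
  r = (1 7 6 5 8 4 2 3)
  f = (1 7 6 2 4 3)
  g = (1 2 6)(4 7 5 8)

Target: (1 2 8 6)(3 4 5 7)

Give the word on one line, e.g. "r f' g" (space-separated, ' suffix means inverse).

  after r': (1 3 2 4 8 5 6 7)
  after r': (1 2 8 6)(3 4 5 7)

r' r'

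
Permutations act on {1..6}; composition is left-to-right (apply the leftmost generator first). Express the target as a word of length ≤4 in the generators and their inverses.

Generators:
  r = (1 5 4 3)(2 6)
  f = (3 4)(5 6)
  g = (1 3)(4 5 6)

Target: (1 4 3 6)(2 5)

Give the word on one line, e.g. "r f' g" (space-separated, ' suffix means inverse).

  after f: (3 4)(5 6)
  after r': (1 3 5 2 6)
  after f': (1 4 3 6)(2 5)

f r' f'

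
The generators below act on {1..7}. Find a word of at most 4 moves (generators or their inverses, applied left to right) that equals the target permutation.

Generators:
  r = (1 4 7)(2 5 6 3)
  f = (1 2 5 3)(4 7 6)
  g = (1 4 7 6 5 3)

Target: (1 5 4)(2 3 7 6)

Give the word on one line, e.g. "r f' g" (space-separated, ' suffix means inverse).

r f' r'

  after r: (1 4 7)(2 5 6 3)
  after f': (1 6 5 7 3)
  after r': (1 5 4)(2 3 7 6)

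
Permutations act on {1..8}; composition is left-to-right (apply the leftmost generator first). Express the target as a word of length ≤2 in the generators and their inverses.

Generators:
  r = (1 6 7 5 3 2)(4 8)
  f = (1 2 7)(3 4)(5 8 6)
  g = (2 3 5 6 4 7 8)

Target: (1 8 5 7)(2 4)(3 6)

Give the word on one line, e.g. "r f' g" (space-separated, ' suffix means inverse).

  after f: (1 2 7)(3 4)(5 8 6)
  after g': (1 8 5 7)(2 4)(3 6)

f g'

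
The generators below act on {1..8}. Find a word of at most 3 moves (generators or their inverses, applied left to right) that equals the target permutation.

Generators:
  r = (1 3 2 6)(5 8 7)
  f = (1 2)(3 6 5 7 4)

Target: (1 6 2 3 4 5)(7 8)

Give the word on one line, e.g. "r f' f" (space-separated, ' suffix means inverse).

f' r

  after f': (1 2)(3 4 7 5 6)
  after r: (1 6 2 3 4 5)(7 8)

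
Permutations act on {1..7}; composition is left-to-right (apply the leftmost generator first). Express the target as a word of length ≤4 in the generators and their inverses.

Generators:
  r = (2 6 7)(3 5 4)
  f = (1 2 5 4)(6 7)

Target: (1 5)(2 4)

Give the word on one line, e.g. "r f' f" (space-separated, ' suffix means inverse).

  after f: (1 2 5 4)(6 7)
  after f: (1 5)(2 4)

f f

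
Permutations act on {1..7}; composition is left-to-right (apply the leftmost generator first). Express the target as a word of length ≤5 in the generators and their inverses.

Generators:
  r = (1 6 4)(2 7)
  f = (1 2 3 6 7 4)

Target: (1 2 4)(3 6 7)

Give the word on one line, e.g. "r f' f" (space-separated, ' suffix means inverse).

  after r': (1 4 6)(2 7)
  after r': (1 6 4)
  after r': (2 7)
  after f: (1 2 4)(3 6 7)

r' r' r' f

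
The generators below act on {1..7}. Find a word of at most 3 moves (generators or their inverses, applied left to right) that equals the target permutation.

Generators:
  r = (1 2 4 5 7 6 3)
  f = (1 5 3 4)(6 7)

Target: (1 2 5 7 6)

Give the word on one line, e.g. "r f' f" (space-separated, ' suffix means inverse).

  after r: (1 2 4 5 7 6 3)
  after f: (1 2)(3 5 6 4)
  after f: (1 2 5 7 6)

r f f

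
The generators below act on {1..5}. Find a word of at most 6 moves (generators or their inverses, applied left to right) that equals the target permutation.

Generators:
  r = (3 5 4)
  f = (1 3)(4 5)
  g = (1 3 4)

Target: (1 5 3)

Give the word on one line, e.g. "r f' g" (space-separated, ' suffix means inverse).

  after g': (1 4 3)
  after f': (1 5 4)
  after r: (1 4)(3 5)
  after f': (1 5)(3 4)
  after g: (1 5 3)

g' f' r f' g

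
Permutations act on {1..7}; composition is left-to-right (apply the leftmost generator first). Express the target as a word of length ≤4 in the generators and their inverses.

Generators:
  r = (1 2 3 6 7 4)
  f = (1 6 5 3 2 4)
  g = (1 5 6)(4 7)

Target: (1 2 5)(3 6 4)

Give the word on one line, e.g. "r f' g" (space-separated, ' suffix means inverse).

f' f'

  after f': (1 4 2 3 5 6)
  after f': (1 2 5)(3 6 4)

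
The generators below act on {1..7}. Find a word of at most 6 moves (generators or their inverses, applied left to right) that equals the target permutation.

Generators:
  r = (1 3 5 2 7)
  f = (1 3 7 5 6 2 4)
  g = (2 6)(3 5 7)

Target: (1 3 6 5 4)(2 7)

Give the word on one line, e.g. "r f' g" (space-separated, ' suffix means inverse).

  after f: (1 3 7 5 6 2 4)
  after g': (1 7 3 5 2 4)
  after f: (1 5 4 3 6 2)
  after r': (1 3 6 5 4)(2 7)

f g' f r'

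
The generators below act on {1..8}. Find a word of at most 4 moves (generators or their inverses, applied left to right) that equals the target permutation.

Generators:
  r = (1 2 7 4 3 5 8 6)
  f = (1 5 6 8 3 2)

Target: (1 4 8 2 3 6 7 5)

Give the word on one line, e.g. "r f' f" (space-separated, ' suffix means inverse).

r r r

  after r: (1 2 7 4 3 5 8 6)
  after r: (1 7 3 8)(2 4 5 6)
  after r: (1 4 8 2 3 6 7 5)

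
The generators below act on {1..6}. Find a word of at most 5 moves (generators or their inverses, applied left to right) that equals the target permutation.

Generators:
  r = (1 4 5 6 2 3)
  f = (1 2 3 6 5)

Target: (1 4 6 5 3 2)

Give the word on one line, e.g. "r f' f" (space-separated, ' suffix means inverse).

  after f': (1 5 6 3 2)
  after r': (1 4)(2 3 6)
  after f: (1 4 2 6 3 5)
  after f: (1 4 3)(2 5)
  after f: (1 4 6 5 3 2)

f' r' f f f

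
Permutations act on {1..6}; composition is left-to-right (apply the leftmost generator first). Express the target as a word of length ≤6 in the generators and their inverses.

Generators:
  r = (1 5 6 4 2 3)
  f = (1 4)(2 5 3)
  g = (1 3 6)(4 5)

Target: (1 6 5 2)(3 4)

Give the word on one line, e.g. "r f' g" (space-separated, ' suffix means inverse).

  after g: (1 3 6)(4 5)
  after f: (1 2 5)(3 6 4)
  after f: (1 5 4 2 3 6)
  after r: (1 6 5 2)(3 4)

g f f r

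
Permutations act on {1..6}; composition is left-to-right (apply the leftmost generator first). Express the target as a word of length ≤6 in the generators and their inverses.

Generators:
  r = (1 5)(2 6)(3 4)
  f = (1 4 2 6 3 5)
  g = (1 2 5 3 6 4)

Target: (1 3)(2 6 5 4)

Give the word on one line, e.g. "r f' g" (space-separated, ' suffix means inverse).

  after f: (1 4 2 6 3 5)
  after g: (2 4 5)
  after r': (1 5 6 2 3 4)
  after g: (1 3)(2 6 5 4)

f g r' g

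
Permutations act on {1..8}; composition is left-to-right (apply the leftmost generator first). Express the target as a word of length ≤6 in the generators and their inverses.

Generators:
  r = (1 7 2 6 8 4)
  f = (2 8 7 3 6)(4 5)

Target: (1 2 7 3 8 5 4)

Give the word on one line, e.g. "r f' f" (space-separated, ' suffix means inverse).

r f f f

  after r: (1 7 2 6 8 4)
  after f: (1 3 6 7 8 5 4)
  after f: (1 6 3 2 8 4)
  after f: (1 2 7 3 8 5 4)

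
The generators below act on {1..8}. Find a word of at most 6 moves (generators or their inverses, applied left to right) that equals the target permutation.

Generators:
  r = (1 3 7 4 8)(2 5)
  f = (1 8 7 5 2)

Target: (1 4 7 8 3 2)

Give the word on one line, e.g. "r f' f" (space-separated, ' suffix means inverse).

r' f' r' r'

  after r': (1 8 4 7 3)(2 5)
  after f': (2 7 3)(4 8)
  after r': (1 8 7)(2 3 5)
  after r': (1 4 7 8 3 2)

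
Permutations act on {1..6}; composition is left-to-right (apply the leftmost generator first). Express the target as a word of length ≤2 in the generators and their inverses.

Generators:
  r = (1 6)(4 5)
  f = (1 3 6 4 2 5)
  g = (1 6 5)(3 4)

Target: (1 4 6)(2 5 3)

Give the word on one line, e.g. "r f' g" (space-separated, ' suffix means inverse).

  after g: (1 6 5)(3 4)
  after f: (1 4 6)(2 5 3)

g f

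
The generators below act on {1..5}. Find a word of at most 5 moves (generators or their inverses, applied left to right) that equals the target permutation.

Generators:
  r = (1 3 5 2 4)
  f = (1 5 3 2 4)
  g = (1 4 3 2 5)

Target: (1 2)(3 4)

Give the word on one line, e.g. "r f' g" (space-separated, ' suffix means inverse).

r' f g' r

  after r': (1 4 2 5 3)
  after f: (2 3 5)
  after g': (1 5 3 2 4)
  after r: (1 2)(3 4)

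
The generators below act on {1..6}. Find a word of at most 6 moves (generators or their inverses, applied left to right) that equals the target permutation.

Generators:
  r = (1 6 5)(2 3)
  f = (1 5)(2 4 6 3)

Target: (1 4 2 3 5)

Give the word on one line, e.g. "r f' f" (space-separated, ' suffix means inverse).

r' r' f' r' r'

  after r': (1 5 6)(2 3)
  after r': (1 6 5)
  after f': (1 4 2 3 6)
  after r': (1 4 3)(5 6)
  after r': (1 4 2 3 5)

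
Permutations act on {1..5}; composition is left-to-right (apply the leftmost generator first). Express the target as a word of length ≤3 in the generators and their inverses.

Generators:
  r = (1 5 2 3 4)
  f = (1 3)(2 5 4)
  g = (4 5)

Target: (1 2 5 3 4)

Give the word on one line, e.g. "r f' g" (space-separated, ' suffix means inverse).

r' g' f'

  after r': (1 4 3 2 5)
  after g': (1 5)(2 4 3)
  after f': (1 2 5 3 4)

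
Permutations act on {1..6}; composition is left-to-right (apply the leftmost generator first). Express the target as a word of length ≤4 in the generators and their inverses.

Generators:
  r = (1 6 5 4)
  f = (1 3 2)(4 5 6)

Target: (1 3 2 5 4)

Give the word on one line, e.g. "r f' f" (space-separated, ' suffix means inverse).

  after f: (1 3 2)(4 5 6)
  after r: (1 3 2 6)
  after r: (1 3 2 5 4)

f r r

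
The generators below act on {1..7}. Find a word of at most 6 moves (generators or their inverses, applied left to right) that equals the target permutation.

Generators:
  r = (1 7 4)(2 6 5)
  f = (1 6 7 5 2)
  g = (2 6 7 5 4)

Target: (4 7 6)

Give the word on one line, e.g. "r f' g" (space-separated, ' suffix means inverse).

  after r: (1 7 4)(2 6 5)
  after g: (1 5 6 4)(2 7)
  after f': (1 7 5)(2 6 4)
  after f': (1 6 4 5 2)
  after f': (4 7 6)

r g f' f' f'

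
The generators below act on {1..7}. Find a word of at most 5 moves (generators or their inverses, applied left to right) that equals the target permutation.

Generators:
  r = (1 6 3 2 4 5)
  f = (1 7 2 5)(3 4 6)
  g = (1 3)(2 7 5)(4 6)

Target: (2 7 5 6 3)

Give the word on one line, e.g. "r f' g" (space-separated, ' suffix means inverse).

  after g': (1 3)(2 5 7)(4 6)
  after r': (1 6 2 4)(3 5 7)
  after r': (3 4 5 7 6)
  after f': (1 5)(2 7 4)
  after r: (2 7 5 6 3)

g' r' r' f' r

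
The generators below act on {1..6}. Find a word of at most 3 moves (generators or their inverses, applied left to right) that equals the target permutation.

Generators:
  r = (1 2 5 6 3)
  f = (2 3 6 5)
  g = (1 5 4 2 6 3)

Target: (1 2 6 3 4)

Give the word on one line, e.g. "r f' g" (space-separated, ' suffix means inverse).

r' g' g'

  after r': (1 3 6 5 2)
  after g': (1 6)(2 3)(4 5)
  after g': (1 2 6 3 4)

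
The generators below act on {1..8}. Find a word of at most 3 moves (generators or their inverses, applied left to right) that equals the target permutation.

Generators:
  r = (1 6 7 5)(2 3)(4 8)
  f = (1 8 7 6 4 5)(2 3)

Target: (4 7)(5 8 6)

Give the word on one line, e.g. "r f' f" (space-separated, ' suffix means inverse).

  after f': (1 5 4 6 7 8)(2 3)
  after r: (4 7)(5 8 6)

f' r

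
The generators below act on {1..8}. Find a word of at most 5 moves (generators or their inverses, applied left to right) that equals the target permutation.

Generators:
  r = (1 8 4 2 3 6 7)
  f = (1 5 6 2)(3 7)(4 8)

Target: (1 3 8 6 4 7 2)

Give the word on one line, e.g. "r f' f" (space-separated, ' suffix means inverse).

f r r f r'

  after f: (1 5 6 2)(3 7)(4 8)
  after r: (1 5 7 6 3)(2 8)
  after r: (1 5)(2 4)(3 8)
  after f: (1 6 2 8 7 3 4)
  after r': (1 3 8 6 4 7 2)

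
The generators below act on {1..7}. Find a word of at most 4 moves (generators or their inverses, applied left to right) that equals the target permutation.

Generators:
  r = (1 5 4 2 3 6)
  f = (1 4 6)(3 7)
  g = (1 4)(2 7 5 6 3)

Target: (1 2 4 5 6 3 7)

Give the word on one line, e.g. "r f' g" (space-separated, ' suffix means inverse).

g' g' g' r

  after g': (1 4)(2 3 6 5 7)
  after g': (2 6 7 3 5)
  after g': (1 4)(2 5 3 7 6)
  after r: (1 2 4 5 6 3 7)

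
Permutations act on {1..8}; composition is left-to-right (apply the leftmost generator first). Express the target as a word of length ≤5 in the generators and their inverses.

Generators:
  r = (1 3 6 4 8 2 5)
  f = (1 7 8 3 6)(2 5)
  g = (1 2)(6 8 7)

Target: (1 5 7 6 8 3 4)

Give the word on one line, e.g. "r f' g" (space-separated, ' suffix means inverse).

  after f: (1 7 8 3 6)(2 5)
  after r': (1 7 4 6 5 8)
  after f': (2 5 7 4 3 8 6)
  after r': (1 5 7 6 8 3 4)

f r' f' r'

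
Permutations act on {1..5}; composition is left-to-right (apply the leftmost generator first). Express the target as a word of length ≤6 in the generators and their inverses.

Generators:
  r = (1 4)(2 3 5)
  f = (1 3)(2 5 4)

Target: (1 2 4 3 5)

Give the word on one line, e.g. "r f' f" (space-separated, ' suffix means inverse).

  after f: (1 3)(2 5 4)
  after r: (1 5)(3 4)
  after f: (1 4)(2 5 3)
  after f: (1 2 4 3 5)

f r f f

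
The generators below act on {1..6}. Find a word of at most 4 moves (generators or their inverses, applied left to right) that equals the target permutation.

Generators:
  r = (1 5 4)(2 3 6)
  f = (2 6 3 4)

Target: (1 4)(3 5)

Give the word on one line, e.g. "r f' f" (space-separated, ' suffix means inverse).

f r f r

  after f: (2 6 3 4)
  after r: (1 5 4 3)
  after f: (1 5 2 6 3)
  after r: (1 4)(3 5)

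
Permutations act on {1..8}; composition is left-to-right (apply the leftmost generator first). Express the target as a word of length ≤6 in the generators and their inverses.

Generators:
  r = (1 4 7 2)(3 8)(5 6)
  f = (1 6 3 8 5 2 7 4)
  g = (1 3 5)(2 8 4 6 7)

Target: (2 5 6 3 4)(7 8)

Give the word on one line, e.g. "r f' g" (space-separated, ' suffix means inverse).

  after r': (1 2 7 4)(3 8)(5 6)
  after f: (1 7)(2 4 6)(3 5)
  after g: (1 2 6 8 4 7 3)
  after r: (2 5 6 3 4)(7 8)

r' f g r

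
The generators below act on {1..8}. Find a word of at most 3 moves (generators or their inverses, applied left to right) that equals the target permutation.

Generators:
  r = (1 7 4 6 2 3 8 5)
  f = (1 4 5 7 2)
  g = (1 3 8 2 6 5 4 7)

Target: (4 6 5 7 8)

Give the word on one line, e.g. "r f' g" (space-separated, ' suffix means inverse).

  after g: (1 3 8 2 6 5 4 7)
  after f': (1 3 8 7 2 6 4 5)
  after g': (4 6 5 7 8)

g f' g'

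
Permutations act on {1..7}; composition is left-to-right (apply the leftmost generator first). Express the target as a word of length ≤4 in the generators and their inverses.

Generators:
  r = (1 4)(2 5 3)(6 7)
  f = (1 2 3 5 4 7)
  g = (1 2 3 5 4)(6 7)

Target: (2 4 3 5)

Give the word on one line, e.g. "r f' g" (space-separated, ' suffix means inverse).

g' r

  after g': (1 4 5 3 2)(6 7)
  after r: (2 4 3 5)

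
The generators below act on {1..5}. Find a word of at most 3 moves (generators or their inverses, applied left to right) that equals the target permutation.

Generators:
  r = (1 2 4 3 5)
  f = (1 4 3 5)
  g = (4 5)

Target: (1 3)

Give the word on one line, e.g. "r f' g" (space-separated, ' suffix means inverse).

  after f': (1 5 3 4)
  after g: (1 4)(3 5)
  after f: (1 3)

f' g f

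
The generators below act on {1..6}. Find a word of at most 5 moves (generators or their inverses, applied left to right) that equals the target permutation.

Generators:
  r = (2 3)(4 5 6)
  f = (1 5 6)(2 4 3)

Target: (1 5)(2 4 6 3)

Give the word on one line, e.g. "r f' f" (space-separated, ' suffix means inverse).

  after r': (2 3)(4 6 5)
  after r': (4 5 6)
  after f: (1 5)(2 4 6 3)

r' r' f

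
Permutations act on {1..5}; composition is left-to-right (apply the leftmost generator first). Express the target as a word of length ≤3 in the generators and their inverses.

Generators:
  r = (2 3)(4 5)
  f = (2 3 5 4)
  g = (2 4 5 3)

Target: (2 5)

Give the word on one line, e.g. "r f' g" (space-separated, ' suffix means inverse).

  after f': (2 4 5 3)
  after r: (2 5)

f' r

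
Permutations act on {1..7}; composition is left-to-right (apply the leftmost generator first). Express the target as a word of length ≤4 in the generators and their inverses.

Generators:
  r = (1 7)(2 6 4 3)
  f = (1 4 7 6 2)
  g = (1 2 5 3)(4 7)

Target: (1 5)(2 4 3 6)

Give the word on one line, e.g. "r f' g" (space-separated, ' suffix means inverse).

  after r: (1 7)(2 6 4 3)
  after r: (2 4)(3 6)
  after g': (1 3 6 5 2 7 4)
  after g': (1 5)(2 4 3 6)

r r g' g'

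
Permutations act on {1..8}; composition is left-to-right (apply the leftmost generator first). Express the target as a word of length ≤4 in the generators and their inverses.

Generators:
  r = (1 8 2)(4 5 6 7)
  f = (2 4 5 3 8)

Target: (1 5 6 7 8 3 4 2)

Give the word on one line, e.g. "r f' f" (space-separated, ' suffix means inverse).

  after r: (1 8 2)(4 5 6 7)
  after f': (1 3 5 6 7 2)
  after f': (1 5 6 7 8 3 4 2)

r f' f'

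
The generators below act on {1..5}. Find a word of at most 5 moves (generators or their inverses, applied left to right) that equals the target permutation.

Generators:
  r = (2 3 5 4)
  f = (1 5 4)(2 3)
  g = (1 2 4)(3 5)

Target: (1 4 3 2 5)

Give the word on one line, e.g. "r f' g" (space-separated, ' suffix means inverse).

  after g': (1 4 2)(3 5)
  after f: (2 5)(3 4)
  after g: (1 2 3)(4 5)
  after g: (1 4 3 2 5)

g' f g g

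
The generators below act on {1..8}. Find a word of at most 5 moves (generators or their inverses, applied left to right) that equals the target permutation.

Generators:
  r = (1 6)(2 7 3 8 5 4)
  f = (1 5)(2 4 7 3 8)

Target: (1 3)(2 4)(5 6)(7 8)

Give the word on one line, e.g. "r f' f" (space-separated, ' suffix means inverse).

f' r r r f

  after f': (1 5)(2 8 3 7 4)
  after r: (1 4 7 2 5 6)
  after r: (1 2 4 3 8 5)
  after r: (1 7 3 5 6)(4 8)
  after f: (1 3)(2 4)(5 6)(7 8)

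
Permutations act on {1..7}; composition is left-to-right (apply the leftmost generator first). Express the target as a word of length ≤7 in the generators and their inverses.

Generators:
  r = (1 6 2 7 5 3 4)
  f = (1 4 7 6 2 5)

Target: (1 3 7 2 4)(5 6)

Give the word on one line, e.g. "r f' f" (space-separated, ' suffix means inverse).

  after f': (1 5 2 6 7 4)
  after r': (1 7 3 5 6 2)
  after f': (1 4)(2 5 7 3)
  after r': (1 3 6)(2 7 5)
  after f': (1 3 7 2 4)(5 6)

f' r' f' r' f'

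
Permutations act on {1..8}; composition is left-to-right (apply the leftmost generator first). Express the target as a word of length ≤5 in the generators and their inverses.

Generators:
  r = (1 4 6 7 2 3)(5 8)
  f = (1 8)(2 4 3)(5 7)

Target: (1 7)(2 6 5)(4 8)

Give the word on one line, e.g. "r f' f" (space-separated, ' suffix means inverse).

f r f' f' f'

  after f: (1 8)(2 4 3)(5 7)
  after r: (1 5 2 6 7 8 4)
  after f': (1 7)(2 6 5 3 4 8)
  after f': (1 5 4)(2 6 7 8 3)
  after f': (1 7)(2 6 5)(4 8)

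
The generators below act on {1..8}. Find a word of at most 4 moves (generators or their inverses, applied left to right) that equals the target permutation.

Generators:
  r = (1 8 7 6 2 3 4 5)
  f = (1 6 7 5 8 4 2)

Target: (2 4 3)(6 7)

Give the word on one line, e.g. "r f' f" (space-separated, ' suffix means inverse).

  after f: (1 6 7 5 8 4 2)
  after r: (1 2 8 5 7)(3 4)
  after f: (2 4 3)(6 7)

f r f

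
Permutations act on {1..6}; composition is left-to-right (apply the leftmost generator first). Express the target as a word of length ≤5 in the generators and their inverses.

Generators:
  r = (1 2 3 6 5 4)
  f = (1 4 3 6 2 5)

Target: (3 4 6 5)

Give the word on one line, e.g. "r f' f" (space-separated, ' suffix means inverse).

  after f': (1 5 2 6 3 4)
  after f': (1 2 3)(4 5 6)
  after r': (3 4 6 5)

f' f' r'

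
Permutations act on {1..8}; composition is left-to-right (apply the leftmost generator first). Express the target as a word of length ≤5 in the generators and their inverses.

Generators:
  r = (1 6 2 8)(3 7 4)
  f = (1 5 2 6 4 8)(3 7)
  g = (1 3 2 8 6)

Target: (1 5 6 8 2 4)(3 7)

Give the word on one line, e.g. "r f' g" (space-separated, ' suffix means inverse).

f r g' r'

  after f: (1 5 2 6 4 8)(3 7)
  after r: (1 5 8 6 3 4)
  after g': (1 5 2 3 4 6)
  after r': (1 5 6 8 2 4)(3 7)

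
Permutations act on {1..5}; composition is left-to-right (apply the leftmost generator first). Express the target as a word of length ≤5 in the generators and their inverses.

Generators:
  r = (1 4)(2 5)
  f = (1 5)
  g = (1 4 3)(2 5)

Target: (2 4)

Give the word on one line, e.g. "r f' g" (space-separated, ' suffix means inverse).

r f r' f' f'

  after r: (1 4)(2 5)
  after f: (1 4 5 2)
  after r': (2 4)
  after f': (1 5)(2 4)
  after f': (2 4)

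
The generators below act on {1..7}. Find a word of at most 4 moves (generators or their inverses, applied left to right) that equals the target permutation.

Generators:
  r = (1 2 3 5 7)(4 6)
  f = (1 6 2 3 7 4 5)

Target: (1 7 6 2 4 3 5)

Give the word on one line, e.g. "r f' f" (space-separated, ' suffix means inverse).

r f' f' r'

  after r: (1 2 3 5 7)(4 6)
  after f': (1 6 7 5 3 4)
  after f': (2 6 3 7 4 5)
  after r': (1 7 6 2 4 3 5)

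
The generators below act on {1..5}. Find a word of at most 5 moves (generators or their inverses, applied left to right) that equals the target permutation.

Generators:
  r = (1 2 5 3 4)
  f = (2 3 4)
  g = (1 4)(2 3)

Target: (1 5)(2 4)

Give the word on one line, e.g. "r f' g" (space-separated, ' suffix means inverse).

g' r' r' f'

  after g': (1 4)(2 3)
  after r': (1 3)(2 5)
  after r': (1 5)(3 4)
  after f': (1 5)(2 4)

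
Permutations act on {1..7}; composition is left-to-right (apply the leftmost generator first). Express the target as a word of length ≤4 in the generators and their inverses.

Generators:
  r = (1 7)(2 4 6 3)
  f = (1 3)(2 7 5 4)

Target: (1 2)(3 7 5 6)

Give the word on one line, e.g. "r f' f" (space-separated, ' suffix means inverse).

f r

  after f: (1 3)(2 7 5 4)
  after r: (1 2)(3 7 5 6)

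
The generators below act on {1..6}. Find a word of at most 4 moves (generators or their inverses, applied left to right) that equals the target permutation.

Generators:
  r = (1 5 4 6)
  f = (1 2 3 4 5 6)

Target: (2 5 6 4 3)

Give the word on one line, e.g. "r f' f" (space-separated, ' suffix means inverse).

f' r

  after f': (1 6 5 4 3 2)
  after r: (2 5 6 4 3)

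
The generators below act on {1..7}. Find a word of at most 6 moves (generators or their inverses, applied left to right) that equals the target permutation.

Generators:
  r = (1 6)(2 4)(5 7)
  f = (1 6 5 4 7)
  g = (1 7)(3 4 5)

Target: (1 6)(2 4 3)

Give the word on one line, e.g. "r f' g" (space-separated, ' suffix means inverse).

f r' g r f'

  after f: (1 6 5 4 7)
  after r': (2 4 5)(6 7)
  after g: (1 7 6)(2 5)(3 4)
  after r: (1 5 4 3 2 7)
  after f': (1 6)(2 4 3)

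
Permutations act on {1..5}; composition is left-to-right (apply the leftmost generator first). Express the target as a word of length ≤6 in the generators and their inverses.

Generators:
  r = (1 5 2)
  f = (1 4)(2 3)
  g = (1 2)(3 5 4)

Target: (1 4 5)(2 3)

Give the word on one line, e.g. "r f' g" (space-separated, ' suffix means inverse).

  after r': (1 2 5)
  after f: (1 3 2 5 4)
  after g': (1 4 2 3)
  after r': (1 4 5)(2 3)

r' f g' r'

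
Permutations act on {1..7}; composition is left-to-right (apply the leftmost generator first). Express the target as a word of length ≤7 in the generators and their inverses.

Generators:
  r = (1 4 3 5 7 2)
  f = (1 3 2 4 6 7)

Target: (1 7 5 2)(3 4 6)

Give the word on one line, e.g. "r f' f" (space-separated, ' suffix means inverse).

r f r r f

  after r: (1 4 3 5 7 2)
  after f: (1 6 7 4 2 3 5)
  after r: (1 6 2 5 4)(3 7)
  after r: (1 6)(2 7 5 3)
  after f: (1 7 5 2)(3 4 6)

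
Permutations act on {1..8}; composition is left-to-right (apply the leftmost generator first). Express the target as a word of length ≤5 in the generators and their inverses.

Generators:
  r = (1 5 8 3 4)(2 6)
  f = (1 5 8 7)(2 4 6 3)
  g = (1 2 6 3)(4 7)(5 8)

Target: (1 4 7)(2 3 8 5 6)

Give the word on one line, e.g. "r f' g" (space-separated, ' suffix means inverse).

  after f': (1 7 8 5)(2 3 6 4)
  after g': (1 4)(2 6 7 5 3)
  after g': (1 7 8 5 6 4 3)
  after r: (1 7 3 5 2 6)
  after g: (1 4 7)(2 3 8 5 6)

f' g' g' r g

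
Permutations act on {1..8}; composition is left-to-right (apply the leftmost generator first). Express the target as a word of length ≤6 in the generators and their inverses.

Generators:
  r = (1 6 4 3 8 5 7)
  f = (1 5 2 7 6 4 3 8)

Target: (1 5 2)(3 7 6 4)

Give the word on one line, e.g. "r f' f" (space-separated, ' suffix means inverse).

  after f: (1 5 2 7 6 4 3 8)
  after r: (1 7 4 8 6 3 5 2)
  after f': (1 2 8 7 6 4 3)
  after r: (1 2 5 7 4 8)(3 6)
  after f': (1 5 2)(3 7 6 4)

f r f' r f'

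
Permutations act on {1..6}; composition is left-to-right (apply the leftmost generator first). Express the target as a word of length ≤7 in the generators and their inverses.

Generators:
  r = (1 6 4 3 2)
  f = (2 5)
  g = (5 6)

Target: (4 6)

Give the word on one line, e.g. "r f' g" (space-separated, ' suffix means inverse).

  after g: (5 6)
  after r': (1 2 3 4 6 5)
  after g: (1 2 3 4 5)
  after r: (4 5 6)
  after g': (4 6)

g r' g r g'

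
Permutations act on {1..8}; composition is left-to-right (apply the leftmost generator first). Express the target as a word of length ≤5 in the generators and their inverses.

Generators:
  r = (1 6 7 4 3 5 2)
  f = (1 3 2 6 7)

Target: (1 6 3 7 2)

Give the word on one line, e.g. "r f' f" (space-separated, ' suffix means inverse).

  after f: (1 3 2 6 7)
  after f: (1 2 7 3 6)
  after f: (1 6 3 7 2)

f f f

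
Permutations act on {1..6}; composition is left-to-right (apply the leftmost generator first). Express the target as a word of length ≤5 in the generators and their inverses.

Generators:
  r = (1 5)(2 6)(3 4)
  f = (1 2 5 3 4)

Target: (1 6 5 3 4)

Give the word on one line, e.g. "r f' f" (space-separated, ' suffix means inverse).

r f' r

  after r: (1 5)(2 6)(3 4)
  after f': (1 2 6)(4 5)
  after r: (1 6 5 3 4)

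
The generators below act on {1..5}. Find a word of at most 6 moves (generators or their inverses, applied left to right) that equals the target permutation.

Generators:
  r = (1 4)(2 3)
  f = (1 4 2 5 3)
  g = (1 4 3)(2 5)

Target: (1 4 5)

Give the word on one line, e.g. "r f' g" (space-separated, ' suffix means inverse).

g r g r r

  after g: (1 4 3)(2 5)
  after r: (2 5 3 4)
  after g: (1 4 5)
  after r: (2 3)(4 5)
  after r: (1 4 5)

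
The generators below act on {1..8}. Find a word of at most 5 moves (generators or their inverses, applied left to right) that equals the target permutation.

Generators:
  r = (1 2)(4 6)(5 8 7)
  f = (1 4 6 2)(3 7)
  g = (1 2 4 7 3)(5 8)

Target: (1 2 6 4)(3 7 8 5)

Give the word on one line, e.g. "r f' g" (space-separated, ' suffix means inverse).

r r f'

  after r: (1 2)(4 6)(5 8 7)
  after r: (5 7 8)
  after f': (1 2 6 4)(3 7 8 5)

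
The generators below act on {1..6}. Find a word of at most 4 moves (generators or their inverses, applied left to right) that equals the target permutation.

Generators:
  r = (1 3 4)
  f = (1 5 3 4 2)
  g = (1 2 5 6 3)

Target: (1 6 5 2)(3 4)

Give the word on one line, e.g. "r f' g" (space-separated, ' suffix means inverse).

r g'

  after r: (1 3 4)
  after g': (1 6 5 2)(3 4)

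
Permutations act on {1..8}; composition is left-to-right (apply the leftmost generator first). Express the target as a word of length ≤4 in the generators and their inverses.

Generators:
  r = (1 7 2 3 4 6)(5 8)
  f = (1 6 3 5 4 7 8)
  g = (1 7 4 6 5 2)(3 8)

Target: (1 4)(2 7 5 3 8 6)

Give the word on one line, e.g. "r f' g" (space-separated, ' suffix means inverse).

f r'

  after f: (1 6 3 5 4 7 8)
  after r': (1 4)(2 7 5 3 8 6)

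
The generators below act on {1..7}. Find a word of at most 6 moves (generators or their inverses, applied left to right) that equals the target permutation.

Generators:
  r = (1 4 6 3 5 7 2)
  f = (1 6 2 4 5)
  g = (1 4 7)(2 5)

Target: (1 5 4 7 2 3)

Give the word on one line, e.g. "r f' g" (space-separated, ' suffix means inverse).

r g f r'

  after r: (1 4 6 3 5 7 2)
  after g: (1 7 5)(2 4 6 3)
  after f: (1 7)(2 5 6 3 4)
  after r': (1 5 4 7 2 3)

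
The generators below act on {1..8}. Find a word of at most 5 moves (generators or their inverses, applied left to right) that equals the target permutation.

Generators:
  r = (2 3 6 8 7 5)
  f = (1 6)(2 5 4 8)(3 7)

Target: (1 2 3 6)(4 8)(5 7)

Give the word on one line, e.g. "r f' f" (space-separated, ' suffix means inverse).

  after f': (1 6)(2 8 4 5)(3 7)
  after r: (1 8 4 2 7 6)(3 5)
  after r: (1 7 8 4 3 2 5 6)
  after r: (1 5 8 4 6)
  after r: (1 2 3 6)(4 8)(5 7)

f' r r r r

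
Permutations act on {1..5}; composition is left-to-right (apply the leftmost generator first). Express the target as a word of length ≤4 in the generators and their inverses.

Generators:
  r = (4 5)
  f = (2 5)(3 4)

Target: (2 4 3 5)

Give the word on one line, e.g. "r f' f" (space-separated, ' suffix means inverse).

f' r'

  after f': (2 5)(3 4)
  after r': (2 4 3 5)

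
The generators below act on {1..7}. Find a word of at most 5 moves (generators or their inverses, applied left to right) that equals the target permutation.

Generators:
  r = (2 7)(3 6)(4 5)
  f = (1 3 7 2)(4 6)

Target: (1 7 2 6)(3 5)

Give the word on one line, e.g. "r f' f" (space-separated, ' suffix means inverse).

r f' r

  after r: (2 7)(3 6)(4 5)
  after f': (1 2 3 4 5 6)
  after r: (1 7 2 6)(3 5)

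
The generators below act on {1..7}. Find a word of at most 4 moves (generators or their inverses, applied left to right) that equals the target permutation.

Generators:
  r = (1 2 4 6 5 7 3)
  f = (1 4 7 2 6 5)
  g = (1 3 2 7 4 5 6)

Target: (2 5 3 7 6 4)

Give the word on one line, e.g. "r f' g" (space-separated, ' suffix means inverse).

f' g g

  after f': (1 5 6 2 7 4)
  after g: (1 6 7 5)(2 4 3)
  after g: (2 5 3 7 6 4)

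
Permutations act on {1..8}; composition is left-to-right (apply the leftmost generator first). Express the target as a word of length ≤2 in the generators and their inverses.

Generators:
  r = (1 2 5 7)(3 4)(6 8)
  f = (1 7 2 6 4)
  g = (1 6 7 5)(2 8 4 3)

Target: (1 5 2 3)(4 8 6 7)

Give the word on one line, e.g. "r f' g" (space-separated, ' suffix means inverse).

  after g': (1 5 7 6)(2 3 4 8)
  after f: (1 5 2 3)(4 8 6 7)

g' f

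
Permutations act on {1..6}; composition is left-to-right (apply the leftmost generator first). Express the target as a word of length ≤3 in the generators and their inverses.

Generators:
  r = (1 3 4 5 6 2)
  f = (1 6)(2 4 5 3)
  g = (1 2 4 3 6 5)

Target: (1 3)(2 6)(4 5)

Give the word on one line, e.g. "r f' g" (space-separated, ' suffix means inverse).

  after r': (1 2 6 5 4 3)
  after r': (1 6 4)(2 5 3)
  after g': (1 3)(2 6)(4 5)

r' r' g'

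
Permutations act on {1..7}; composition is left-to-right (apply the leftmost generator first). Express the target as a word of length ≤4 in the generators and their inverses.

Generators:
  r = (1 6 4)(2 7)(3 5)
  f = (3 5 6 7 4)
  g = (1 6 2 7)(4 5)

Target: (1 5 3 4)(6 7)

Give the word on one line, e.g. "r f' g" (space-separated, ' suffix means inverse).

r' g'

  after r': (1 4 6)(2 7)(3 5)
  after g': (1 5 3 4)(6 7)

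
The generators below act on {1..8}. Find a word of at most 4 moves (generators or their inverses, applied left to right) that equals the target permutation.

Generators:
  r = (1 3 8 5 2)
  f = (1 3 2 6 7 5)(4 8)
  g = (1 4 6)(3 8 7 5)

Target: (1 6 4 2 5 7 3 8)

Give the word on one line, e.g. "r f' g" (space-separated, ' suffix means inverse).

  after g': (1 6 4)(3 5 7 8)
  after r': (1 6 4 2 5 7 3 8)

g' r'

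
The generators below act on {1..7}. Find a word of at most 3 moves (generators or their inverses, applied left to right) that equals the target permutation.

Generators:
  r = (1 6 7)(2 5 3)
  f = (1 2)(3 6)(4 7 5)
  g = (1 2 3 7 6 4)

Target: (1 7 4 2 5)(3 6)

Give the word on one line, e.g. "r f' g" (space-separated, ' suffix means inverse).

  after g': (1 4 6 7 3 2)
  after r': (1 4)(2 7 5)
  after f: (1 7 4 2 5)(3 6)

g' r' f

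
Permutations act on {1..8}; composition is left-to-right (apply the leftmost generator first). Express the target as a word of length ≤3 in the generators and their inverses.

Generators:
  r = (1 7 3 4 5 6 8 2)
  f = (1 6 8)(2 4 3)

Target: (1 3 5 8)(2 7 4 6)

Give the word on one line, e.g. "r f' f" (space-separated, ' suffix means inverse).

  after r: (1 7 3 4 5 6 8 2)
  after r: (1 3 5 8)(2 7 4 6)

r r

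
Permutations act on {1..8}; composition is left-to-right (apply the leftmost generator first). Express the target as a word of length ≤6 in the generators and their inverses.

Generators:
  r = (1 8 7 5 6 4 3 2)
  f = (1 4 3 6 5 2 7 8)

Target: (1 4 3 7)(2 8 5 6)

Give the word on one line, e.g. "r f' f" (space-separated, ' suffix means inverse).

  after r': (1 2 3 4 6 5 7 8)
  after f': (1 5 2 4 3)
  after f': (1 6 3 8 7 2)
  after r: (1 4 3 7)(2 8 5 6)

r' f' f' r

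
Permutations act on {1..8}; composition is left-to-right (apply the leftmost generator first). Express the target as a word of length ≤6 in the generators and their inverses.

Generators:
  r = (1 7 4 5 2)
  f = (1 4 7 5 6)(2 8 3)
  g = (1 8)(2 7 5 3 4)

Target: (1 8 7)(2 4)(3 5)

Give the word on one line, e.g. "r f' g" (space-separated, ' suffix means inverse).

  after r': (1 2 5 4 7)
  after g: (1 7 8)(2 3 4 5)
  after r': (2 3 7 8)
  after g: (1 8 7)(2 4)(3 5)

r' g r' g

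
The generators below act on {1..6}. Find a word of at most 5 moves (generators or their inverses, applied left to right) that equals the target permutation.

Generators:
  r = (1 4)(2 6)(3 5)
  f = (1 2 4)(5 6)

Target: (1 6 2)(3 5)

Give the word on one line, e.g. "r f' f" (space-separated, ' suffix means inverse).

  after f': (1 4 2)(5 6)
  after r': (2 4 6 3 5)
  after r': (1 4 2)(5 6)
  after f': (1 2 4)
  after r': (1 6 2)(3 5)

f' r' r' f' r'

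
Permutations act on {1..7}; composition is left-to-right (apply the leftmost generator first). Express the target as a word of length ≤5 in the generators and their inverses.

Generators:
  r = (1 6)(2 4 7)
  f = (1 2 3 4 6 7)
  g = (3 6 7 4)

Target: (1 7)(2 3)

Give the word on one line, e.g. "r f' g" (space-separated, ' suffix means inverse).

  after r': (1 6)(2 7 4)
  after g': (1 3 4 2 6)
  after g': (1 4 2 3 7 6)
  after r: (1 7)(2 3)

r' g' g' r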